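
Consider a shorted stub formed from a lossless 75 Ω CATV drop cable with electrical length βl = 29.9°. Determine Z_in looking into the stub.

tan(βl) = 0.575
For a shorted stub, Z_in = jZ_0·tan(βl)

Z_in ≈ +j43.1 Ω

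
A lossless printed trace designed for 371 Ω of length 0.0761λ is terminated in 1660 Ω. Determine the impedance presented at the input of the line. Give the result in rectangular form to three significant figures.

Z_in ≈ 330 − j573 Ω

βl = 2π × 0.0761 = 27.4°
tan(βl) = tan(27.4°) = 0.518
Z_in = Z_0·(Z_L + jZ_0·tanβl)/(Z_0 + jZ_L·tanβl)
     = 371·(1660 + j192)/(371 + j860)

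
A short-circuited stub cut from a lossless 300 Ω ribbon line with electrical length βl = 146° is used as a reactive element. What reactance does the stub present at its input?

tan(βl) = -0.675
For a short-circuited stub, Z_in = jZ_0·tan(βl)

X_in ≈ -202 Ω (capacitive)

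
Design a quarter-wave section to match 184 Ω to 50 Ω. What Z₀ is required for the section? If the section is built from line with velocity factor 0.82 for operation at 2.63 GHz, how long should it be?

Z_qwt ≈ 95.9 Ω; length ≈ 2.34 cm

Z_qwt = √(Z_0·R_L) = √(50 × 184) = √9200
λ = 0.82·c/f = 0.0935 m, so l = λ/4 = 0.0234 m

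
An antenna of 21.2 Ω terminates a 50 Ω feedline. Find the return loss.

Γ = (21.2 − 50)/(21.2 + 50) = -0.404
RL = −20·log₁₀|Γ| = −20·log₁₀(0.404)

RL ≈ 7.86 dB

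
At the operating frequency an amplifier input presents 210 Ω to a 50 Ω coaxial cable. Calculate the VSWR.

Γ = (210 − 50)/(210 + 50) = 0.615
VSWR = (1 + 0.615)/(1 − 0.615)

VSWR ≈ 4.2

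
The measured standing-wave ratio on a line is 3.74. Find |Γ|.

|Γ| ≈ 0.578

|Γ| = (S − 1)/(S + 1) = (3.74 − 1)/(3.74 + 1) = 2.74/4.74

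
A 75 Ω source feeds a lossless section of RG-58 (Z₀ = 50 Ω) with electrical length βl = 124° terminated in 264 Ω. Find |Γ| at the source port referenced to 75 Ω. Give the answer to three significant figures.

tan(βl) = -1.48
Z_in = Z_0·(Z_L + jZ_0·tanβl)/(Z_0 + jZ_L·tanβl) = 13.6 + j32 Ω
Γ_s = (Z_in − Z_s)/(Z_in + Z_s) = (-61.4 + j32)/(88.6 + j32), |Γ_s| = 0.736

|Γ| ≈ 0.736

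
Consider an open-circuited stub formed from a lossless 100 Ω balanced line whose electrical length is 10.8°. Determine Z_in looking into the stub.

Z_in ≈ −j524 Ω

tan(βl) = 0.191
For an open-circuited stub, Z_in = −jZ_0·cot(βl) = −jZ_0/tan(βl)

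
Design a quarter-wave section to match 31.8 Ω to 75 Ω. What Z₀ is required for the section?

Z_qwt = √(Z_0·R_L) = √(75 × 31.8) = √2385

Z_qwt ≈ 48.8 Ω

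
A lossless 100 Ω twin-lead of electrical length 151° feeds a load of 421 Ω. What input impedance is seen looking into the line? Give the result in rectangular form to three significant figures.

Z_in ≈ 85.4 + j144 Ω

tan(βl) = tan(151°) = -0.554
Z_in = Z_0·(Z_L + jZ_0·tanβl)/(Z_0 + jZ_L·tanβl)
     = 100·(421 − j55.4)/(100 − j233)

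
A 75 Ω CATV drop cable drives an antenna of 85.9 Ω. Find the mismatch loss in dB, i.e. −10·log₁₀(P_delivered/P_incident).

Γ = (85.9 − 75)/(85.9 + 75) = 0.0677
|Γ|² = 0.00459, so P_del/P_inc = 1 − |Γ|² = 0.995
ML = −10·log₁₀(1 − |Γ|²)

mismatch loss ≈ 0.02 dB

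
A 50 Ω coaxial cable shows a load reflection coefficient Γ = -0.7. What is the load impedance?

Z_L ≈ 8.82 Ω

Z_L = Z_0·(1 + Γ)/(1 − Γ) = 50·(0.3)/(1.7)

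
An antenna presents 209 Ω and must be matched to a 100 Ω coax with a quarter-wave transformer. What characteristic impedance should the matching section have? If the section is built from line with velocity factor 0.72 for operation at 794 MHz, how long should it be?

Z_qwt ≈ 145 Ω; length ≈ 6.8 cm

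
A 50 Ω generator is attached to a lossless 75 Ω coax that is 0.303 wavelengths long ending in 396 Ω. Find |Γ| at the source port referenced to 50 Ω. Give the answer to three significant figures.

|Γ| ≈ 0.601

βl = 2π × 0.303 = 109°
tan(βl) = -2.89
Z_in = Z_0·(Z_L + jZ_0·tanβl)/(Z_0 + jZ_L·tanβl) = 15.8 + j24.9 Ω
Γ_s = (Z_in − Z_s)/(Z_in + Z_s) = (-34.2 + j24.9)/(65.8 + j24.9), |Γ_s| = 0.601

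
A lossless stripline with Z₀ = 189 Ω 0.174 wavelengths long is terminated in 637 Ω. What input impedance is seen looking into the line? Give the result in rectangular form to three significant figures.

Z_in ≈ 69.5 − j87.1 Ω

βl = 2π × 0.174 = 62.6°
tan(βl) = tan(62.6°) = 1.93
Z_in = Z_0·(Z_L + jZ_0·tanβl)/(Z_0 + jZ_L·tanβl)
     = 189·(637 + j365)/(189 + j1230)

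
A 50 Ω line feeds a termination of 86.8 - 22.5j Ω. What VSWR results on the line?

VSWR ≈ 1.9

Γ = (Z_L − Z_0)/(Z_L + Z_0) = (36.8 − j22.5)/(136.8 − j22.5)
|Γ| = 43.1/139 = 0.311
VSWR = (1 + |Γ|)/(1 − |Γ|) = 1.31/0.689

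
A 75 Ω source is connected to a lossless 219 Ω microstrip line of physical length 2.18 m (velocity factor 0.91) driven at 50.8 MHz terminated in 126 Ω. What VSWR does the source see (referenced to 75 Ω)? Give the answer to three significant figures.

λ = v/f = 0.91·c / 50.8 MHz = 5.37 m
βl = 2π·l/λ = 2π × 0.406 = 146°
tan(βl) = -0.674
Z_in = Z_0·(Z_L + jZ_0·tanβl)/(Z_0 + jZ_L·tanβl) = 159 − j85.8 Ω
Γ_s = (Z_in − Z_s)/(Z_in + Z_s) = (84.3 − j85.8)/(234 − j85.8), |Γ_s| = 0.482
VSWR = (1 + |Γ_s|)/(1 − |Γ_s|)

VSWR ≈ 2.86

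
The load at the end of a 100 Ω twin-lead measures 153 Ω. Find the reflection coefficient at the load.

Γ = 0.209

Γ = (Z_L − Z_0)/(Z_L + Z_0) = (153 − 100)/(153 + 100) = 53/253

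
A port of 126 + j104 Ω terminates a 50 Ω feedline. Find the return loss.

RL ≈ 4.01 dB

Γ = (76 + j104)/(176 + j104), |Γ| = 0.63
RL = −20·log₁₀|Γ| = −20·log₁₀(0.63)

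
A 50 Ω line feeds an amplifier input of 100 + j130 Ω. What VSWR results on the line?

Γ = (Z_L − Z_0)/(Z_L + Z_0) = (50 + j130)/(150 + j130)
|Γ| = 139/198 = 0.702
VSWR = (1 + |Γ|)/(1 − |Γ|) = 1.7/0.298

VSWR ≈ 5.7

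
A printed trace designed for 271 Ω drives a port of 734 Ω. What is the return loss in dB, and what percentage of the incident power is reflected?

RL ≈ 6.73 dB; 21.2% of incident power reflected

Γ = (734 − 271)/(734 + 271) = 0.461
RL = −20·log₁₀(0.461) = 6.73 dB
P_refl/P_inc = |Γ|² = 0.212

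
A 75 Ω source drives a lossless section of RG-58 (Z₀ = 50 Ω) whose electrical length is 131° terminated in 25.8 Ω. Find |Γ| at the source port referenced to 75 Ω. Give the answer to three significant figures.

tan(βl) = -1.15
Z_in = Z_0·(Z_L + jZ_0·tanβl)/(Z_0 + jZ_L·tanβl) = 44.3 − j31.2 Ω
Γ_s = (Z_in − Z_s)/(Z_in + Z_s) = (-30.7 − j31.2)/(119 − j31.2), |Γ_s| = 0.355

|Γ| ≈ 0.355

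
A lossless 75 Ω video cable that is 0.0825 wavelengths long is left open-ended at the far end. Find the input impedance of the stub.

βl = 2π × 0.0825 = 29.7°
tan(βl) = 0.57
For an open-ended stub, Z_in = −jZ_0·cot(βl) = −jZ_0/tan(βl)

Z_in ≈ −j131 Ω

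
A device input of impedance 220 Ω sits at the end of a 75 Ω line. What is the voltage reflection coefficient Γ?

Γ = (Z_L − Z_0)/(Z_L + Z_0) = (220 − 75)/(220 + 75) = 145/295

Γ = 0.492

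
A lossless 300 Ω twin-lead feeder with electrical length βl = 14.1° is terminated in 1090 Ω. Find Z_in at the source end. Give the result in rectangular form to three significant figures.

Z_in ≈ 632 − j502 Ω

tan(βl) = tan(14.1°) = 0.251
Z_in = Z_0·(Z_L + jZ_0·tanβl)/(Z_0 + jZ_L·tanβl)
     = 300·(1090 + j75.4)/(300 + j274)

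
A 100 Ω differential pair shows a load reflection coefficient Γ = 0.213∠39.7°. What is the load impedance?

Z_L ≈ 133 + j37.9 Ω

Z_L = Z_0·(1 + Γ)/(1 − Γ) = 100·(1.16 + j0.136)/(0.836 − j0.136)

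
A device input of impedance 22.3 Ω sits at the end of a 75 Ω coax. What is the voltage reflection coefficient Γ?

Γ = -0.542

Γ = (Z_L − Z_0)/(Z_L + Z_0) = (22.3 − 75)/(22.3 + 75) = -52.7/97.3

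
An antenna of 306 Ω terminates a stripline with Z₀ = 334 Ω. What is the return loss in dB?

Γ = (306 − 334)/(306 + 334) = -0.0437
RL = −20·log₁₀|Γ| = −20·log₁₀(0.0437)

RL ≈ 27.2 dB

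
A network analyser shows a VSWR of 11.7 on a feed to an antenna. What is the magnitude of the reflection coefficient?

|Γ| ≈ 0.843

|Γ| = (S − 1)/(S + 1) = (11.7 − 1)/(11.7 + 1) = 10.7/12.7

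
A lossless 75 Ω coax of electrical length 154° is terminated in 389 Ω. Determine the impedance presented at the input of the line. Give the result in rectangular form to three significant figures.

Z_in ≈ 65.1 + j128 Ω

tan(βl) = tan(154°) = -0.488
Z_in = Z_0·(Z_L + jZ_0·tanβl)/(Z_0 + jZ_L·tanβl)
     = 75·(389 − j36.6)/(75 − j190)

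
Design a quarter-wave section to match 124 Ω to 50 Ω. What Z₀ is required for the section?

Z_qwt = √(Z_0·R_L) = √(50 × 124) = √6200

Z_qwt ≈ 78.7 Ω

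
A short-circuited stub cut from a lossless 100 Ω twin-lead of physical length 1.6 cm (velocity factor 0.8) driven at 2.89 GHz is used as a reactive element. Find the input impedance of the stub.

λ = v/f = 0.8·c / 2.89 GHz = 0.083 m
βl = 2π·l/λ = 2π × 0.193 = 69.4°
tan(βl) = 2.65
For a short-circuited stub, Z_in = jZ_0·tan(βl)

Z_in ≈ +j265 Ω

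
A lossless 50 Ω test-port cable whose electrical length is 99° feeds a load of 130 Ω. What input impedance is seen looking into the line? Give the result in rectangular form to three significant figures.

Z_in ≈ 19.6 + j6.72 Ω

tan(βl) = tan(99°) = -6.31
Z_in = Z_0·(Z_L + jZ_0·tanβl)/(Z_0 + jZ_L·tanβl)
     = 50·(130 − j316)/(50 − j821)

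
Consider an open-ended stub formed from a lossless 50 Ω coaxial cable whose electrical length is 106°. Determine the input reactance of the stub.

X_in ≈ 14.3 Ω (inductive)

tan(βl) = -3.49
For an open-ended stub, Z_in = −jZ_0·cot(βl) = −jZ_0/tan(βl)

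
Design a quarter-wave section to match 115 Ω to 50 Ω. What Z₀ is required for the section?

Z_qwt ≈ 75.8 Ω

Z_qwt = √(Z_0·R_L) = √(50 × 115) = √5750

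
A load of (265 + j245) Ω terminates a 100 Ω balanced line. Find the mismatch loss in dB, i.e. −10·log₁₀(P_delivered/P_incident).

Γ = (165 + j245)/(365 + j245), |Γ| = 0.672
|Γ|² = 0.451, so P_del/P_inc = 1 − |Γ|² = 0.549
ML = −10·log₁₀(1 − |Γ|²)

mismatch loss ≈ 2.61 dB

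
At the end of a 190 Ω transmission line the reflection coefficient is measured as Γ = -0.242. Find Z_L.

Z_L = Z_0·(1 + Γ)/(1 − Γ) = 190·(0.758)/(1.24)

Z_L ≈ 116 Ω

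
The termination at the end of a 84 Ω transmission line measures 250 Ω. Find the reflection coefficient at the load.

Γ = 0.497

Γ = (Z_L − Z_0)/(Z_L + Z_0) = (250 − 84)/(250 + 84) = 166/334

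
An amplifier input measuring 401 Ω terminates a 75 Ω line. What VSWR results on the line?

VSWR ≈ 5.35

Γ = (401 − 75)/(401 + 75) = 0.685
VSWR = (1 + 0.685)/(1 − 0.685)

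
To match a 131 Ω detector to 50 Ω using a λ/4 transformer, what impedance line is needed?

Z_qwt = √(Z_0·R_L) = √(50 × 131) = √6550

Z_qwt ≈ 80.9 Ω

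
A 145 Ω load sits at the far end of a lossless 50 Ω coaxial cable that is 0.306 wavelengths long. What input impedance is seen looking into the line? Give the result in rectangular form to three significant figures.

βl = 2π × 0.306 = 110°
tan(βl) = tan(110°) = -2.72
Z_in = Z_0·(Z_L + jZ_0·tanβl)/(Z_0 + jZ_L·tanβl)
     = 50·(145 − j136)/(50 − j395)

Z_in ≈ 19.3 + j15.9 Ω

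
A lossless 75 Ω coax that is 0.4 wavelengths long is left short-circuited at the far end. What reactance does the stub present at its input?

βl = 2π × 0.4 = 144°
tan(βl) = -0.727
For a short-circuited stub, Z_in = jZ_0·tan(βl)

X_in ≈ -54.5 Ω (capacitive)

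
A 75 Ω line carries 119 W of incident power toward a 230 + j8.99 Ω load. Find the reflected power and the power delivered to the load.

|Γ| = |(155 + j8.99)/(305 + j8.99)| = 0.509
|Γ|² = 0.259
P_refl = |Γ|²·P_inc = 30.8 W, P_del = (1 − |Γ|²)·P_inc = 88.2 W

P_reflected ≈ 30.8 W; P_delivered ≈ 88.2 W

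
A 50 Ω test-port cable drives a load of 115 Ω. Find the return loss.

Γ = (115 − 50)/(115 + 50) = 0.394
RL = −20·log₁₀|Γ| = −20·log₁₀(0.394)

RL ≈ 8.09 dB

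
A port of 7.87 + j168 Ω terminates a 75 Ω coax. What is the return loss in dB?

RL ≈ 0.302 dB

Γ = (-67.13 + j168)/(82.87 + j168), |Γ| = 0.966
RL = −20·log₁₀|Γ| = −20·log₁₀(0.966)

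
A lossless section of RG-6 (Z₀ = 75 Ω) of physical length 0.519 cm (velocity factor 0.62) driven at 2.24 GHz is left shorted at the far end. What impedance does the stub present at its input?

Z_in ≈ +j31.1 Ω

λ = v/f = 0.62·c / 2.24 GHz = 0.083 m
βl = 2π·l/λ = 2π × 0.0625 = 22.5°
tan(βl) = 0.414
For a shorted stub, Z_in = jZ_0·tan(βl)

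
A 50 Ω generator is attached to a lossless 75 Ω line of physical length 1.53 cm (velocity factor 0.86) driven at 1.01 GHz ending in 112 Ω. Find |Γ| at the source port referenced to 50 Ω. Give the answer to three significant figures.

|Γ| ≈ 0.36

λ = v/f = 0.86·c / 1.01 GHz = 0.255 m
βl = 2π·l/λ = 2π × 0.0599 = 21.6°
tan(βl) = 0.395
Z_in = Z_0·(Z_L + jZ_0·tanβl)/(Z_0 + jZ_L·tanβl) = 96 − j27 Ω
Γ_s = (Z_in − Z_s)/(Z_in + Z_s) = (46 − j27)/(146 − j27), |Γ_s| = 0.36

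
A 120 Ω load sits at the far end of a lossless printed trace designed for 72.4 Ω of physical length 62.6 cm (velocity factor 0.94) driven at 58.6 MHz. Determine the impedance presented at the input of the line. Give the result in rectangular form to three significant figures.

Z_in ≈ 62.2 − j32.7 Ω

λ = v/f = 0.94·c / 58.6 MHz = 4.81 m
βl = 2π·l/λ = 2π × 0.13 = 46.8°
tan(βl) = tan(46.8°) = 1.07
Z_in = Z_0·(Z_L + jZ_0·tanβl)/(Z_0 + jZ_L·tanβl)
     = 72.4·(120 + j77.2)/(72.4 + j128)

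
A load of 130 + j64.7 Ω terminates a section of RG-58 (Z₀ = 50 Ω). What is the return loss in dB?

Γ = (80 + j64.7)/(180 + j64.7), |Γ| = 0.538
RL = −20·log₁₀|Γ| = −20·log₁₀(0.538)

RL ≈ 5.39 dB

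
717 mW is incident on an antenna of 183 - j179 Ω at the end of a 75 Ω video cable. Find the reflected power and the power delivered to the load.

P_reflected ≈ 318 mW; P_delivered ≈ 399 mW

|Γ| = |(108 − j179)/(258 − j179)| = 0.666
|Γ|² = 0.443
P_refl = |Γ|²·P_inc = 318 mW, P_del = (1 − |Γ|²)·P_inc = 399 mW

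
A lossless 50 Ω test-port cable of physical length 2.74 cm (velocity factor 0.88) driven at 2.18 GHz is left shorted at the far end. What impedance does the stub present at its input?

λ = v/f = 0.88·c / 2.18 GHz = 0.121 m
βl = 2π·l/λ = 2π × 0.226 = 81.5°
tan(βl) = 6.65
For a shorted stub, Z_in = jZ_0·tan(βl)

Z_in ≈ +j333 Ω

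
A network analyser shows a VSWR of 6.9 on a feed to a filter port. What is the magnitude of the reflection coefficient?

|Γ| = (S − 1)/(S + 1) = (6.9 − 1)/(6.9 + 1) = 5.9/7.9

|Γ| ≈ 0.747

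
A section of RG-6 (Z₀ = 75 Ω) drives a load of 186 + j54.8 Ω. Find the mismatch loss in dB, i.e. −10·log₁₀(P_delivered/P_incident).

mismatch loss ≈ 1.05 dB

Γ = (111 + j54.8)/(261 + j54.8), |Γ| = 0.464
|Γ|² = 0.215, so P_del/P_inc = 1 − |Γ|² = 0.785
ML = −10·log₁₀(1 − |Γ|²)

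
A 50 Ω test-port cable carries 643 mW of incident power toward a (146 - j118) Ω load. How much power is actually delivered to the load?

P_delivered ≈ 359 mW

|Γ| = |(96 − j118)/(196 − j118)| = 0.665
|Γ|² = 0.442
P_refl = |Γ|²·P_inc = 284 mW, P_del = (1 − |Γ|²)·P_inc = 359 mW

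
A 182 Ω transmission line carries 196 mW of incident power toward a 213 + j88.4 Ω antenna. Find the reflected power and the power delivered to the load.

|Γ| = |(31 + j88.4)/(395 + j88.4)| = 0.231
|Γ|² = 0.0536
P_refl = |Γ|²·P_inc = 10.5 mW, P_del = (1 − |Γ|²)·P_inc = 186 mW

P_reflected ≈ 10.5 mW; P_delivered ≈ 186 mW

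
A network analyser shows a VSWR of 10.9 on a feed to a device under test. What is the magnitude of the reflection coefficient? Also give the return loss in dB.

|Γ| ≈ 0.832; return loss ≈ 1.6 dB

|Γ| = (S − 1)/(S + 1) = (10.9 − 1)/(10.9 + 1) = 9.9/11.9
RL = −20·log₁₀|Γ| = −20·log₁₀(0.832)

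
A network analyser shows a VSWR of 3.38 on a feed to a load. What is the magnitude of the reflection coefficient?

|Γ| = (S − 1)/(S + 1) = (3.38 − 1)/(3.38 + 1) = 2.38/4.38

|Γ| ≈ 0.543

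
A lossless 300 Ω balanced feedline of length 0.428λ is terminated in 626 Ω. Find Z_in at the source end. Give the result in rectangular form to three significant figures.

βl = 2π × 0.428 = 154°
tan(βl) = tan(154°) = -0.486
Z_in = Z_0·(Z_L + jZ_0·tanβl)/(Z_0 + jZ_L·tanβl)
     = 300·(626 − j146)/(300 − j304)

Z_in ≈ 382 + j241 Ω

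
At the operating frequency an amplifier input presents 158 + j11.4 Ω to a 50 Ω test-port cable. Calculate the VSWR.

Γ = (Z_L − Z_0)/(Z_L + Z_0) = (108 + j11.4)/(208 + j11.4)
|Γ| = 109/208 = 0.521
VSWR = (1 + |Γ|)/(1 − |Γ|) = 1.52/0.479

VSWR ≈ 3.18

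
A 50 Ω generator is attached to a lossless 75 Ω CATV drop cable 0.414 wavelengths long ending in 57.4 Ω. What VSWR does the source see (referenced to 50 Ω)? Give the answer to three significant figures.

VSWR ≈ 1.45

βl = 2π × 0.414 = 149°
tan(βl) = -0.6
Z_in = Z_0·(Z_L + jZ_0·tanβl)/(Z_0 + jZ_L·tanβl) = 64.5 − j15.4 Ω
Γ_s = (Z_in − Z_s)/(Z_in + Z_s) = (14.5 − j15.4)/(114 − j15.4), |Γ_s| = 0.183
VSWR = (1 + |Γ_s|)/(1 − |Γ_s|)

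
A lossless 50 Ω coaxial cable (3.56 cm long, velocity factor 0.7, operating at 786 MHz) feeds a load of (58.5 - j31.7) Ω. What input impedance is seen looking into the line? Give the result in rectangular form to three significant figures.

Z_in ≈ 28.5 − j7.73 Ω

λ = v/f = 0.7·c / 786 MHz = 0.267 m
βl = 2π·l/λ = 2π × 0.133 = 48°
tan(βl) = tan(48°) = 1.11
Z_in = Z_0·(Z_L + jZ_0·tanβl)/(Z_0 + jZ_L·tanβl)
     = 50·(58.5 + j23.8)/(85.2 + j64.9)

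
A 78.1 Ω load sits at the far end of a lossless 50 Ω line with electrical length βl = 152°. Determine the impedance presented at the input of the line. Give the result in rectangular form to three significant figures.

Z_in ≈ 59.3 + j22.7 Ω

tan(βl) = tan(152°) = -0.532
Z_in = Z_0·(Z_L + jZ_0·tanβl)/(Z_0 + jZ_L·tanβl)
     = 50·(78.1 − j26.6)/(50 − j41.5)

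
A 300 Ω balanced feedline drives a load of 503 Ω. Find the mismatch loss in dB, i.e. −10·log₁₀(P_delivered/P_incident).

Γ = (503 − 300)/(503 + 300) = 0.253
|Γ|² = 0.0639, so P_del/P_inc = 1 − |Γ|² = 0.936
ML = −10·log₁₀(1 − |Γ|²)

mismatch loss ≈ 0.287 dB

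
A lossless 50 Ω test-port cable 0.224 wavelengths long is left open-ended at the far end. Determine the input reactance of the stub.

βl = 2π × 0.224 = 80.6°
tan(βl) = 6.07
For an open-ended stub, Z_in = −jZ_0·cot(βl) = −jZ_0/tan(βl)

X_in ≈ -8.24 Ω (capacitive)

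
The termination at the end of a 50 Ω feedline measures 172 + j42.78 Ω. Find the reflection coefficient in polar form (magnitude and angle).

Γ ≈ 0.572 ∠ 8.42°

Γ = (Z_L − Z_0)/(Z_L + Z_0) = (122 + j42.78)/(222 + j42.78)
|Γ| = 129/226 = 0.572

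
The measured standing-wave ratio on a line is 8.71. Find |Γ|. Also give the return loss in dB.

|Γ| ≈ 0.794; return loss ≈ 2 dB

|Γ| = (S − 1)/(S + 1) = (8.71 − 1)/(8.71 + 1) = 7.71/9.71
RL = −20·log₁₀|Γ| = −20·log₁₀(0.794)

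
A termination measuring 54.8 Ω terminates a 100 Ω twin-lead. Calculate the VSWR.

VSWR ≈ 1.82

For a purely resistive load, VSWR = R_L/Z_0 or Z_0/R_L (whichever > 1) = 100/54.8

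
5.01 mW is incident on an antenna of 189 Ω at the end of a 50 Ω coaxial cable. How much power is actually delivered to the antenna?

Γ = (189 − 50)/(189 + 50) = 0.582
|Γ|² = 0.338
P_refl = |Γ|²·P_inc = 1.69 mW, P_del = (1 − |Γ|²)·P_inc = 3.32 mW

P_delivered ≈ 3.32 mW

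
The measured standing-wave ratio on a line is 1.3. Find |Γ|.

|Γ| ≈ 0.13

|Γ| = (S − 1)/(S + 1) = (1.3 − 1)/(1.3 + 1) = 0.3/2.3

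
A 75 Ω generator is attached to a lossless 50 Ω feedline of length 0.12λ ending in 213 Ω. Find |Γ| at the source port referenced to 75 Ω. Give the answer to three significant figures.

βl = 2π × 0.12 = 43.2°
tan(βl) = 0.939
Z_in = Z_0·(Z_L + jZ_0·tanβl)/(Z_0 + jZ_L·tanβl) = 23.6 − j47.4 Ω
Γ_s = (Z_in − Z_s)/(Z_in + Z_s) = (-51.4 − j47.4)/(98.6 − j47.4), |Γ_s| = 0.639

|Γ| ≈ 0.639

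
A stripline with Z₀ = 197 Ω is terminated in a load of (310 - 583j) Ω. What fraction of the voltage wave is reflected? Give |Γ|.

|Γ| ≈ 0.769

Γ = (Z_L − Z_0)/(Z_L + Z_0) = (113 − j583)/(507 − j583)
|Γ| = 594/773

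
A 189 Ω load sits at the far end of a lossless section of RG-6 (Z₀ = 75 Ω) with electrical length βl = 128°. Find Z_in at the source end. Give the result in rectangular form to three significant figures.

Z_in ≈ 43.7 + j45 Ω

tan(βl) = tan(128°) = -1.28
Z_in = Z_0·(Z_L + jZ_0·tanβl)/(Z_0 + jZ_L·tanβl)
     = 75·(189 − j96)/(75 − j242)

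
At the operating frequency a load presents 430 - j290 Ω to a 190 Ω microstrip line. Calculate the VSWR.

Γ = (Z_L − Z_0)/(Z_L + Z_0) = (240 − j290)/(620 − j290)
|Γ| = 376/684 = 0.55
VSWR = (1 + |Γ|)/(1 − |Γ|) = 1.55/0.45

VSWR ≈ 3.44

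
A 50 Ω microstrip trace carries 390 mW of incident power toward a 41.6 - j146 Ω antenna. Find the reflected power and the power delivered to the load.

|Γ| = |(-8.4 − j146)/(91.6 − j146)| = 0.848
|Γ|² = 0.72
P_refl = |Γ|²·P_inc = 281 mW, P_del = (1 − |Γ|²)·P_inc = 109 mW

P_reflected ≈ 281 mW; P_delivered ≈ 109 mW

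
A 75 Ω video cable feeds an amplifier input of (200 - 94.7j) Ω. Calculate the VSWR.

Γ = (Z_L − Z_0)/(Z_L + Z_0) = (125 − j94.7)/(275 − j94.7)
|Γ| = 157/291 = 0.539
VSWR = (1 + |Γ|)/(1 − |Γ|) = 1.54/0.461

VSWR ≈ 3.34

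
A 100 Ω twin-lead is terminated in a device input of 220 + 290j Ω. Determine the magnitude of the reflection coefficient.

|Γ| ≈ 0.727

Γ = (Z_L − Z_0)/(Z_L + Z_0) = (120 + j290)/(320 + j290)
|Γ| = 314/432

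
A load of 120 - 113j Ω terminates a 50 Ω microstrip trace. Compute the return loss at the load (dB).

RL ≈ 3.73 dB

Γ = (70 − j113)/(170 − j113), |Γ| = 0.651
RL = −20·log₁₀|Γ| = −20·log₁₀(0.651)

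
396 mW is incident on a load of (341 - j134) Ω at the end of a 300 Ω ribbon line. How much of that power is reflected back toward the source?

P_reflected ≈ 18.1 mW

|Γ| = |(41 − j134)/(641 − j134)| = 0.214
|Γ|² = 0.0458
P_refl = |Γ|²·P_inc = 18.1 mW, P_del = (1 − |Γ|²)·P_inc = 378 mW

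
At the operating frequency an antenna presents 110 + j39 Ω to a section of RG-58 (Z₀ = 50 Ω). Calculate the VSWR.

Γ = (Z_L − Z_0)/(Z_L + Z_0) = (60 + j39)/(160 + j39)
|Γ| = 71.6/165 = 0.435
VSWR = (1 + |Γ|)/(1 − |Γ|) = 1.43/0.565

VSWR ≈ 2.54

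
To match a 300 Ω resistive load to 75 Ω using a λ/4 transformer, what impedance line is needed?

Z_qwt = √(Z_0·R_L) = √(75 × 300) = √22500

Z_qwt ≈ 150 Ω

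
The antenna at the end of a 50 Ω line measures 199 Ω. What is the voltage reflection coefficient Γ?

Γ = 0.598

Γ = (Z_L − Z_0)/(Z_L + Z_0) = (199 − 50)/(199 + 50) = 149/249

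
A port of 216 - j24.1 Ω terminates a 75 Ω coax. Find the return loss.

RL ≈ 6.2 dB

Γ = (141 − j24.1)/(291 − j24.1), |Γ| = 0.49
RL = −20·log₁₀|Γ| = −20·log₁₀(0.49)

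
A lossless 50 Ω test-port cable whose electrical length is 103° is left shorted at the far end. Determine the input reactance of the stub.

tan(βl) = -4.33
For a shorted stub, Z_in = jZ_0·tan(βl)

X_in ≈ -217 Ω (capacitive)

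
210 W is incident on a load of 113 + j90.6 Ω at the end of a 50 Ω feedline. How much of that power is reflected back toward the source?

|Γ| = |(63 + j90.6)/(163 + j90.6)| = 0.592
|Γ|² = 0.35
P_refl = |Γ|²·P_inc = 73.5 W, P_del = (1 − |Γ|²)·P_inc = 136 W

P_reflected ≈ 73.5 W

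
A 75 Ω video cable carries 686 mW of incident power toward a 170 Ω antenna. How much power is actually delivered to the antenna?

P_delivered ≈ 583 mW

Γ = (170 − 75)/(170 + 75) = 0.388
|Γ|² = 0.15
P_refl = |Γ|²·P_inc = 103 mW, P_del = (1 − |Γ|²)·P_inc = 583 mW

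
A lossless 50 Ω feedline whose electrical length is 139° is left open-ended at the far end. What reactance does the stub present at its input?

tan(βl) = -0.869
For an open-ended stub, Z_in = −jZ_0·cot(βl) = −jZ_0/tan(βl)

X_in ≈ 57.5 Ω (inductive)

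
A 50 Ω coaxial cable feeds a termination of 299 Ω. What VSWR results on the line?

For a purely resistive load, VSWR = R_L/Z_0 or Z_0/R_L (whichever > 1) = 299/50

VSWR ≈ 5.98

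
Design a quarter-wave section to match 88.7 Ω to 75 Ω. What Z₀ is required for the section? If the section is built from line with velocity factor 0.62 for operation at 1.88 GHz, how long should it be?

Z_qwt ≈ 81.6 Ω; length ≈ 2.47 cm

Z_qwt = √(Z_0·R_L) = √(75 × 88.7) = √6652
λ = 0.62·c/f = 0.0989 m, so l = λ/4 = 0.0247 m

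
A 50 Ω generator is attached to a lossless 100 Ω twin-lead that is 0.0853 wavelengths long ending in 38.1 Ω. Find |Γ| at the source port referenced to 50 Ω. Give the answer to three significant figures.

|Γ| ≈ 0.438

βl = 2π × 0.0853 = 30.7°
tan(βl) = 0.594
Z_in = Z_0·(Z_L + jZ_0·tanβl)/(Z_0 + jZ_L·tanβl) = 49 + j48.3 Ω
Γ_s = (Z_in − Z_s)/(Z_in + Z_s) = (-0.97 + j48.3)/(99 + j48.3), |Γ_s| = 0.438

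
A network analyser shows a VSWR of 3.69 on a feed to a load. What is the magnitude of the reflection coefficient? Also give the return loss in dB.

|Γ| = (S − 1)/(S + 1) = (3.69 − 1)/(3.69 + 1) = 2.69/4.69
RL = −20·log₁₀|Γ| = −20·log₁₀(0.574)

|Γ| ≈ 0.574; return loss ≈ 4.83 dB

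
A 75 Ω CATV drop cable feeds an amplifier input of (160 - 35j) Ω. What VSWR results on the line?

VSWR ≈ 2.26

Γ = (Z_L − Z_0)/(Z_L + Z_0) = (85 − j35)/(235 − j35)
|Γ| = 91.9/238 = 0.387
VSWR = (1 + |Γ|)/(1 − |Γ|) = 1.39/0.613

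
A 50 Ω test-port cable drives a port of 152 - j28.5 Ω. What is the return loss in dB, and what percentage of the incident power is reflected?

Γ = (102 − j28.5)/(202 − j28.5), |Γ| = 0.519
RL = −20·log₁₀(0.519) = 5.69 dB
P_refl/P_inc = |Γ|² = 0.27

RL ≈ 5.69 dB; 27% of incident power reflected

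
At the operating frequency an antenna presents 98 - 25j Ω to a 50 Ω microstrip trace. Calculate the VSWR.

VSWR ≈ 2.13

Γ = (Z_L − Z_0)/(Z_L + Z_0) = (48 − j25)/(148 − j25)
|Γ| = 54.1/150 = 0.361
VSWR = (1 + |Γ|)/(1 − |Γ|) = 1.36/0.639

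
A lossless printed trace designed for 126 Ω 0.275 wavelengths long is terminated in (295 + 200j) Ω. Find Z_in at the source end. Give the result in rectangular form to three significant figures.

Z_in ≈ 35.5 − j6.48 Ω

βl = 2π × 0.275 = 99°
tan(βl) = tan(99°) = -6.31
Z_in = Z_0·(Z_L + jZ_0·tanβl)/(Z_0 + jZ_L·tanβl)
     = 126·(295 − j596)/(1390 − j1860)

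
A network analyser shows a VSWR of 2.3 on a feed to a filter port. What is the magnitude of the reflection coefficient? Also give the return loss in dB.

|Γ| ≈ 0.394; return loss ≈ 8.09 dB

|Γ| = (S − 1)/(S + 1) = (2.3 − 1)/(2.3 + 1) = 1.3/3.3
RL = −20·log₁₀|Γ| = −20·log₁₀(0.394)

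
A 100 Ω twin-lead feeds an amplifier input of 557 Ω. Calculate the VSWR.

VSWR ≈ 5.57

For a purely resistive load, VSWR = R_L/Z_0 or Z_0/R_L (whichever > 1) = 557/100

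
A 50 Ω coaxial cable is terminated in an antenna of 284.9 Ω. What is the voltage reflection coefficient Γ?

Γ = 0.701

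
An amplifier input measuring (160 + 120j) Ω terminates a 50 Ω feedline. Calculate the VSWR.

VSWR ≈ 5.12

Γ = (Z_L − Z_0)/(Z_L + Z_0) = (110 + j120)/(210 + j120)
|Γ| = 163/242 = 0.673
VSWR = (1 + |Γ|)/(1 − |Γ|) = 1.67/0.327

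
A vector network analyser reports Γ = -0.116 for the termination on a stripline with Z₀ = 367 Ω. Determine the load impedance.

Z_L ≈ 291 Ω

Z_L = Z_0·(1 + Γ)/(1 − Γ) = 367·(0.884)/(1.12)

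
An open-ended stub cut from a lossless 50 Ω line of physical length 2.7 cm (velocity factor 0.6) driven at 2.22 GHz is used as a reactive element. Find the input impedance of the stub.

λ = v/f = 0.6·c / 2.22 GHz = 0.0811 m
βl = 2π·l/λ = 2π × 0.333 = 120°
tan(βl) = -1.74
For an open-ended stub, Z_in = −jZ_0·cot(βl) = −jZ_0/tan(βl)

Z_in ≈ +j28.7 Ω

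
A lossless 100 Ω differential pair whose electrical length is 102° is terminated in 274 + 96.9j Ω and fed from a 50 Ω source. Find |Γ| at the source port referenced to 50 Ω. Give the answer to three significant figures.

|Γ| ≈ 0.234

tan(βl) = -4.7
Z_in = Z_0·(Z_L + jZ_0·tanβl)/(Z_0 + jZ_L·tanβl) = 32.2 + j7.39 Ω
Γ_s = (Z_in − Z_s)/(Z_in + Z_s) = (-17.8 + j7.39)/(82.2 + j7.39), |Γ_s| = 0.234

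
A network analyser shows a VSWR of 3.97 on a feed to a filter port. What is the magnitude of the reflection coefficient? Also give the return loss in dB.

|Γ| = (S − 1)/(S + 1) = (3.97 − 1)/(3.97 + 1) = 2.97/4.97
RL = −20·log₁₀|Γ| = −20·log₁₀(0.598)

|Γ| ≈ 0.598; return loss ≈ 4.47 dB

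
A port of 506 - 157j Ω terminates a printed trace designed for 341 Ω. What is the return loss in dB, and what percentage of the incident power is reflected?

RL ≈ 11.6 dB; 6.99% of incident power reflected

Γ = (165 − j157)/(847 − j157), |Γ| = 0.264
RL = −20·log₁₀(0.264) = 11.6 dB
P_refl/P_inc = |Γ|² = 0.0699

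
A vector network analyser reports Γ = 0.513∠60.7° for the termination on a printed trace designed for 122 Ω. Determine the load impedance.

Z_L = Z_0·(1 + Γ)/(1 − Γ) = 122·(1.25 + j0.447)/(0.749 − j0.447)

Z_L ≈ 118 + j143 Ω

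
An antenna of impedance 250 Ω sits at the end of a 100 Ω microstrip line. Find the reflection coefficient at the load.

Γ = 0.429

Γ = (Z_L − Z_0)/(Z_L + Z_0) = (250 − 100)/(250 + 100) = 150/350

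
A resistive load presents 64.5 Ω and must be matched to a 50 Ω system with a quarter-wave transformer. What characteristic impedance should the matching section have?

Z_qwt ≈ 56.8 Ω

Z_qwt = √(Z_0·R_L) = √(50 × 64.5) = √3225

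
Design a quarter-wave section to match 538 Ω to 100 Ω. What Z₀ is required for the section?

Z_qwt = √(Z_0·R_L) = √(100 × 538) = √53800

Z_qwt ≈ 232 Ω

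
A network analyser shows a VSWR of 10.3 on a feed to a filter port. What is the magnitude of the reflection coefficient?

|Γ| ≈ 0.823

|Γ| = (S − 1)/(S + 1) = (10.3 − 1)/(10.3 + 1) = 9.3/11.3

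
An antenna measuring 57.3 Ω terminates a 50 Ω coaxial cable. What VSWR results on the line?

Γ = (57.3 − 50)/(57.3 + 50) = 0.068
VSWR = (1 + 0.068)/(1 − 0.068)

VSWR ≈ 1.15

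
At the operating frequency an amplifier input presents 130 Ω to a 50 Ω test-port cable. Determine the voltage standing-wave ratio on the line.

VSWR ≈ 2.6

Γ = (130 − 50)/(130 + 50) = 0.444
VSWR = (1 + 0.444)/(1 − 0.444)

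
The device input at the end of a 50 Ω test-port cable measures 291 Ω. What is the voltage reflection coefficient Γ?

Γ = (Z_L − Z_0)/(Z_L + Z_0) = (291 − 50)/(291 + 50) = 241/341

Γ = 0.707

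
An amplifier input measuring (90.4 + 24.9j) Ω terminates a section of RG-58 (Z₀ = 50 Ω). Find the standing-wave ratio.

Γ = (Z_L − Z_0)/(Z_L + Z_0) = (40.4 + j24.9)/(140.4 + j24.9)
|Γ| = 47.5/143 = 0.333
VSWR = (1 + |Γ|)/(1 − |Γ|) = 1.33/0.667

VSWR ≈ 2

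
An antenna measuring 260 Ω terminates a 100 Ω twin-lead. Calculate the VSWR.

VSWR ≈ 2.6

Γ = (260 − 100)/(260 + 100) = 0.444
VSWR = (1 + 0.444)/(1 − 0.444)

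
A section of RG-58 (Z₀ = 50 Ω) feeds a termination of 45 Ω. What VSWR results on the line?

For a purely resistive load, VSWR = R_L/Z_0 or Z_0/R_L (whichever > 1) = 50/45

VSWR ≈ 1.11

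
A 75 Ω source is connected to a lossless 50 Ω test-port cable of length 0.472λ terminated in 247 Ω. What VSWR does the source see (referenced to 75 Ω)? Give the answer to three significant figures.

βl = 2π × 0.472 = 170°
tan(βl) = -0.178
Z_in = Z_0·(Z_L + jZ_0·tanβl)/(Z_0 + jZ_L·tanβl) = 144 + j117 Ω
Γ_s = (Z_in − Z_s)/(Z_in + Z_s) = (68.9 + j117)/(219 + j117), |Γ_s| = 0.548
VSWR = (1 + |Γ_s|)/(1 − |Γ_s|)

VSWR ≈ 3.43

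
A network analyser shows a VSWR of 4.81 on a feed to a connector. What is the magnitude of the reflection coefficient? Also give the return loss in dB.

|Γ| ≈ 0.656; return loss ≈ 3.67 dB

|Γ| = (S − 1)/(S + 1) = (4.81 − 1)/(4.81 + 1) = 3.81/5.81
RL = −20·log₁₀|Γ| = −20·log₁₀(0.656)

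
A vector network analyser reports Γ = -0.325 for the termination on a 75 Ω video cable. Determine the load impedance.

Z_L ≈ 38.2 Ω

Z_L = Z_0·(1 + Γ)/(1 − Γ) = 75·(0.675)/(1.32)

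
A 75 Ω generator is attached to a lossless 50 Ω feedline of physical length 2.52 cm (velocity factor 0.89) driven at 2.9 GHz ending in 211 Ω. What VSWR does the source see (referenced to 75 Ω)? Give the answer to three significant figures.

λ = v/f = 0.89·c / 2.9 GHz = 0.0921 m
βl = 2π·l/λ = 2π × 0.274 = 98.5°
tan(βl) = -6.66
Z_in = Z_0·(Z_L + jZ_0·tanβl)/(Z_0 + jZ_L·tanβl) = 12.1 + j7.07 Ω
Γ_s = (Z_in − Z_s)/(Z_in + Z_s) = (-62.9 + j7.07)/(87.1 + j7.07), |Γ_s| = 0.724
VSWR = (1 + |Γ_s|)/(1 − |Γ_s|)

VSWR ≈ 6.25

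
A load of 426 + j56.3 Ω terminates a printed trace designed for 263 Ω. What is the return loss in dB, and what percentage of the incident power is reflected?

Γ = (163 + j56.3)/(689 + j56.3), |Γ| = 0.249
RL = −20·log₁₀(0.249) = 12.1 dB
P_refl/P_inc = |Γ|² = 0.0622

RL ≈ 12.1 dB; 6.22% of incident power reflected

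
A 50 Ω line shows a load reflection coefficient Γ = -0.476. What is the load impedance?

Z_L = Z_0·(1 + Γ)/(1 − Γ) = 50·(0.524)/(1.48)

Z_L ≈ 17.8 Ω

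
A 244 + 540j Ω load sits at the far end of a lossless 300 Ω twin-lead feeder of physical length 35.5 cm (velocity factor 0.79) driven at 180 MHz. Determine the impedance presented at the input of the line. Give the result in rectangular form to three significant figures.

λ = v/f = 0.79·c / 180 MHz = 1.32 m
βl = 2π·l/λ = 2π × 0.27 = 97.1°
tan(βl) = tan(97.1°) = -8.07
Z_in = Z_0·(Z_L + jZ_0·tanβl)/(Z_0 + jZ_L·tanβl)
     = 300·(244 − j1880)/(4660 − j1970)

Z_in ≈ 56.8 − j97.1 Ω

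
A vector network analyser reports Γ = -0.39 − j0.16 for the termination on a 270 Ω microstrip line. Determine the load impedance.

Z_L = Z_0·(1 + Γ)/(1 − Γ) = 270·(0.61 − j0.16)/(1.39 + j0.16)

Z_L ≈ 113 − j44.1 Ω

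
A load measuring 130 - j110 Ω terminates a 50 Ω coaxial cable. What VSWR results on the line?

VSWR ≈ 4.63

Γ = (Z_L − Z_0)/(Z_L + Z_0) = (80 − j110)/(180 − j110)
|Γ| = 136/211 = 0.645
VSWR = (1 + |Γ|)/(1 − |Γ|) = 1.64/0.355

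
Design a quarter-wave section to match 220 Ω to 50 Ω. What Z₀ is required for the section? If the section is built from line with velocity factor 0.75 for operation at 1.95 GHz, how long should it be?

Z_qwt ≈ 105 Ω; length ≈ 2.88 cm

Z_qwt = √(Z_0·R_L) = √(50 × 220) = √11000
λ = 0.75·c/f = 0.115 m, so l = λ/4 = 0.0288 m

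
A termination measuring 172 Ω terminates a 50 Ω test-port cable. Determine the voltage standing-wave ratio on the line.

VSWR ≈ 3.44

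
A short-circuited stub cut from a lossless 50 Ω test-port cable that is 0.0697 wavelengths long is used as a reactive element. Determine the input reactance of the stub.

βl = 2π × 0.0697 = 25.1°
tan(βl) = 0.468
For a short-circuited stub, Z_in = jZ_0·tan(βl)

X_in ≈ 23.4 Ω (inductive)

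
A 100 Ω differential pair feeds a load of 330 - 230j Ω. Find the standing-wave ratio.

VSWR ≈ 5.01

Γ = (Z_L − Z_0)/(Z_L + Z_0) = (230 − j230)/(430 − j230)
|Γ| = 325/488 = 0.667
VSWR = (1 + |Γ|)/(1 − |Γ|) = 1.67/0.333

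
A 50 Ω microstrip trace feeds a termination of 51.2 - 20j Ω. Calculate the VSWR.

VSWR ≈ 1.48

Γ = (Z_L − Z_0)/(Z_L + Z_0) = (1.2 − j20)/(101.2 − j20)
|Γ| = 20/103 = 0.194
VSWR = (1 + |Γ|)/(1 − |Γ|) = 1.19/0.806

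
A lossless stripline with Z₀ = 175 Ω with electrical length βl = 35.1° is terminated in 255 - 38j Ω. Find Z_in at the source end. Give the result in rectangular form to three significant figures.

Z_in ≈ 160 − j68.6 Ω

tan(βl) = tan(35.1°) = 0.703
Z_in = Z_0·(Z_L + jZ_0·tanβl)/(Z_0 + jZ_L·tanβl)
     = 175·(255 + j85)/(202 + j179)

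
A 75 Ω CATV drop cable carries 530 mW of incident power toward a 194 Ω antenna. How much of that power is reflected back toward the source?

Γ = (194 − 75)/(194 + 75) = 0.442
|Γ|² = 0.196
P_refl = |Γ|²·P_inc = 104 mW, P_del = (1 − |Γ|²)·P_inc = 426 mW

P_reflected ≈ 104 mW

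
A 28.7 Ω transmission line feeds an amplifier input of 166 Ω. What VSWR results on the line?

Γ = (166 − 28.7)/(166 + 28.7) = 0.705
VSWR = (1 + 0.705)/(1 − 0.705)

VSWR ≈ 5.78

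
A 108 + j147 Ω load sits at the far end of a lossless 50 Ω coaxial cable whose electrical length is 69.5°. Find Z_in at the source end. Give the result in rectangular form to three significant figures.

Z_in ≈ 10.9 − j31.7 Ω

tan(βl) = tan(69.5°) = 2.67
Z_in = Z_0·(Z_L + jZ_0·tanβl)/(Z_0 + jZ_L·tanβl)
     = 50·(108 + j281)/(-343 + j289)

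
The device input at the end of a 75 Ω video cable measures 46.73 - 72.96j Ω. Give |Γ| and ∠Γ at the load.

Γ ≈ 0.551 ∠ -80.2°

Γ = (Z_L − Z_0)/(Z_L + Z_0) = (-28.27 − j72.96)/(121.7 − j72.96)
|Γ| = 78.2/142 = 0.551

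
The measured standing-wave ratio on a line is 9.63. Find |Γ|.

|Γ| ≈ 0.812

|Γ| = (S − 1)/(S + 1) = (9.63 − 1)/(9.63 + 1) = 8.63/10.6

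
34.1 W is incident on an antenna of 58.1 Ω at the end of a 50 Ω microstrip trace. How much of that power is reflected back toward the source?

Γ = (58.1 − 50)/(58.1 + 50) = 0.0749
|Γ|² = 0.00561
P_refl = |Γ|²·P_inc = 0.191 W, P_del = (1 − |Γ|²)·P_inc = 33.9 W

P_reflected ≈ 0.191 W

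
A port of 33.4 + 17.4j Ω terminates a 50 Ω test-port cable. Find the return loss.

RL ≈ 11 dB

Γ = (-16.6 + j17.4)/(83.4 + j17.4), |Γ| = 0.282
RL = −20·log₁₀|Γ| = −20·log₁₀(0.282)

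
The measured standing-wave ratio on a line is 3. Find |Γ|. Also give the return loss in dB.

|Γ| ≈ 0.5; return loss ≈ 6.02 dB

|Γ| = (S − 1)/(S + 1) = (3 − 1)/(3 + 1) = 2/4
RL = −20·log₁₀|Γ| = −20·log₁₀(0.5)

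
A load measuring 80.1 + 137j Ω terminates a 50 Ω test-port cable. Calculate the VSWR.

VSWR ≈ 6.76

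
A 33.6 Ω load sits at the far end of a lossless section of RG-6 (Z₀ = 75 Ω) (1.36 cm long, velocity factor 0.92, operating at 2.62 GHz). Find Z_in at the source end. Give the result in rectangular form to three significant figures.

λ = v/f = 0.92·c / 2.62 GHz = 0.105 m
βl = 2π·l/λ = 2π × 0.129 = 46.5°
tan(βl) = tan(46.5°) = 1.05
Z_in = Z_0·(Z_L + jZ_0·tanβl)/(Z_0 + jZ_L·tanβl)
     = 75·(33.6 + j79)/(75 + j35.4)

Z_in ≈ 58 + j51.6 Ω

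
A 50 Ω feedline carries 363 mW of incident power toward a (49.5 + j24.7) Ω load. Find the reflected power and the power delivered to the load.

|Γ| = |(-0.5 + j24.7)/(99.5 + j24.7)| = 0.241
|Γ|² = 0.0581
P_refl = |Γ|²·P_inc = 21.1 mW, P_del = (1 − |Γ|²)·P_inc = 342 mW

P_reflected ≈ 21.1 mW; P_delivered ≈ 342 mW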